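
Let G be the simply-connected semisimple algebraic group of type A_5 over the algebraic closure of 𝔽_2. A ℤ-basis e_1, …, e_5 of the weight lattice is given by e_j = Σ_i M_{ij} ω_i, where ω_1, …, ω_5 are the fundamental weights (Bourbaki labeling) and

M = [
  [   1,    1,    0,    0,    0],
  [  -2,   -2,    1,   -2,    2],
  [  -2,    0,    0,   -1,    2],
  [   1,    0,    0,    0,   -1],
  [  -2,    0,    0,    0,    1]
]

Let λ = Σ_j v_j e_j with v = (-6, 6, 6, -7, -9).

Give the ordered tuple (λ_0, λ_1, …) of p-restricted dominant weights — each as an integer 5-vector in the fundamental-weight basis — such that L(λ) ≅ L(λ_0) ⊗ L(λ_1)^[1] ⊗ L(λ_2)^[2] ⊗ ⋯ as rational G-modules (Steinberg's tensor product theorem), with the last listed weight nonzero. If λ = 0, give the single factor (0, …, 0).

In the fundamental-weight basis, λ has coordinates c = M·v (v = (-6, 6, 6, -7, -9)):
  c_1 = (1)·(-6) + (1)·(6) + (0)·(6) + (0)·(-7) + (0)·(-9) = 0
  c_2 = (-2)·(-6) + (-2)·(6) + (1)·(6) + (-2)·(-7) + (2)·(-9) = 2
  c_3 = (-2)·(-6) + (0)·(6) + (0)·(6) + (-1)·(-7) + (2)·(-9) = 1
  c_4 = (1)·(-6) + (0)·(6) + (0)·(6) + (0)·(-7) + (-1)·(-9) = 3
  c_5 = (-2)·(-6) + (0)·(6) + (0)·(6) + (0)·(-7) + (1)·(-9) = 3
Writing each c_i in base p = 2:
  c_1 = 0
  c_2 = 2 = 0·2^0 + 1·2^1
  c_3 = 1 = 1·2^0
  c_4 = 3 = 1·2^0 + 1·2^1
  c_5 = 3 = 1·2^0 + 1·2^1
p-restricted factor λ_0 = (0, 0, 1, 1, 1)
p-restricted factor λ_1 = (0, 1, 0, 1, 1)

((0, 0, 1, 1, 1), (0, 1, 0, 1, 1))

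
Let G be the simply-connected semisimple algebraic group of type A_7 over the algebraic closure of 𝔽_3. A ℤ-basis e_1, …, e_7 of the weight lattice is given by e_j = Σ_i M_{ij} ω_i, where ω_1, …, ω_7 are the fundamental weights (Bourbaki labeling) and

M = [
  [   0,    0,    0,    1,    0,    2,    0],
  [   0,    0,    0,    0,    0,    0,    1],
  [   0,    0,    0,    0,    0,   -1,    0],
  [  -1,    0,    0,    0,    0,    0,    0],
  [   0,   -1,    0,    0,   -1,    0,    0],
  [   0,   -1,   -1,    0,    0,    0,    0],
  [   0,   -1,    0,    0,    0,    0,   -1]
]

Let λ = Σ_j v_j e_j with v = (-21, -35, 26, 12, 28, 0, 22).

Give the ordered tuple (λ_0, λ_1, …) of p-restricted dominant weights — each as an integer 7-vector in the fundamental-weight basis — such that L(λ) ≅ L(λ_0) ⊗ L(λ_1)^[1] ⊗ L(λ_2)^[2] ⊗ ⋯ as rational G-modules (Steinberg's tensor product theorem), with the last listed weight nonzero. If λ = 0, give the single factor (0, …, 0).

Compute c_i = Σ_j M_{ij} v_j with v = (-21, -35, 26, 12, 28, 0, 22):
  c_1 = 0*-21 + 0*-35 + 0*26 + 1*12 + 0*28 + 2*0 + 0*22 = 12
  c_2 = 0*-21 + 0*-35 + 0*26 + 0*12 + 0*28 + 0*0 + 1*22 = 22
  c_3 = 0*-21 + 0*-35 + 0*26 + 0*12 + 0*28 + -1*0 + 0*22 = 0
  c_4 = -1*-21 + 0*-35 + 0*26 + 0*12 + 0*28 + 0*0 + 0*22 = 21
  c_5 = 0*-21 + -1*-35 + 0*26 + 0*12 + -1*28 + 0*0 + 0*22 = 7
  c_6 = 0*-21 + -1*-35 + -1*26 + 0*12 + 0*28 + 0*0 + 0*22 = 9
  c_7 = 0*-21 + -1*-35 + 0*26 + 0*12 + 0*28 + 0*0 + -1*22 = 13
Writing each c_i in base p = 3:
  c_1 = 12 = 0·3^0 + 1·3^1 + 1·3^2
  c_2 = 22 = 1·3^0 + 1·3^1 + 2·3^2
  c_3 = 0
  c_4 = 21 = 0·3^0 + 1·3^1 + 2·3^2
  c_5 = 7 = 1·3^0 + 2·3^1
  c_6 = 9 = 0·3^0 + 0·3^1 + 1·3^2
  c_7 = 13 = 1·3^0 + 1·3^1 + 1·3^2
λ_0 = (0, 1, 0, 0, 1, 0, 1)
λ_1 = (1, 1, 0, 1, 2, 0, 1)
λ_2 = (1, 2, 0, 2, 0, 1, 1)

((0, 1, 0, 0, 1, 0, 1), (1, 1, 0, 1, 2, 0, 1), (1, 2, 0, 2, 0, 1, 1))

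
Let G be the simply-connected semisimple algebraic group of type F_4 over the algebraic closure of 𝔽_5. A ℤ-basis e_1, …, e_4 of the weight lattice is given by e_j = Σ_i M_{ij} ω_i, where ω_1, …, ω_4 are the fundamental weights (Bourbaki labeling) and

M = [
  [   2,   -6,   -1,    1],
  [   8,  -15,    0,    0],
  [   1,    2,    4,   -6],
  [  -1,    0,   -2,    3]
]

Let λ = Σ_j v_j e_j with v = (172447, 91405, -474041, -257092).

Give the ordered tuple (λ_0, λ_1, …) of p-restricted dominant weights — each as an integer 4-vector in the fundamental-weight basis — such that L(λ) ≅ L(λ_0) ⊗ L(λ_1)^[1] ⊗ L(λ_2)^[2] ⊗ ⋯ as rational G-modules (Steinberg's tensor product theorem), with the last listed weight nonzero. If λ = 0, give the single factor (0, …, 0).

Compute c_i = Σ_j M_{ij} v_j with v = (172447, 91405, -474041, -257092):
  c_1 = 2·172447 + (-6)·(91405) + (-1)·(-474041) + (1)·(-257092) = 13413
  c_2 = 8·172447 + (-15)·(91405) + (0)·(-474041) + (0)·(-257092) = 8501
  c_3 = 1·172447 + 2·91405 + (4)·(-474041) + (-6)·(-257092) = 1645
  c_4 = (-1)·(172447) + 0·91405 + (-2)·(-474041) + (3)·(-257092) = 4359
Writing each c_i in base p = 5:
  c_1 = 13413 = 3·5^0 + 2·5^1 + 1·5^2 + 2·5^3 + 1·5^4 + 4·5^5
  c_2 = 8501 = 1·5^0 + 0·5^1 + 0·5^2 + 3·5^3 + 3·5^4 + 2·5^5
  c_3 = 1645 = 0·5^0 + 4·5^1 + 0·5^2 + 3·5^3 + 2·5^4
  c_4 = 4359 = 4·5^0 + 1·5^1 + 4·5^2 + 4·5^3 + 1·5^4 + 1·5^5
p-restricted factor λ_0 = (3, 1, 0, 4)
p-restricted factor λ_1 = (2, 0, 4, 1)
p-restricted factor λ_2 = (1, 0, 0, 4)
p-restricted factor λ_3 = (2, 3, 3, 4)
p-restricted factor λ_4 = (1, 3, 2, 1)
p-restricted factor λ_5 = (4, 2, 0, 1)

((3, 1, 0, 4), (2, 0, 4, 1), (1, 0, 0, 4), (2, 3, 3, 4), (1, 3, 2, 1), (4, 2, 0, 1))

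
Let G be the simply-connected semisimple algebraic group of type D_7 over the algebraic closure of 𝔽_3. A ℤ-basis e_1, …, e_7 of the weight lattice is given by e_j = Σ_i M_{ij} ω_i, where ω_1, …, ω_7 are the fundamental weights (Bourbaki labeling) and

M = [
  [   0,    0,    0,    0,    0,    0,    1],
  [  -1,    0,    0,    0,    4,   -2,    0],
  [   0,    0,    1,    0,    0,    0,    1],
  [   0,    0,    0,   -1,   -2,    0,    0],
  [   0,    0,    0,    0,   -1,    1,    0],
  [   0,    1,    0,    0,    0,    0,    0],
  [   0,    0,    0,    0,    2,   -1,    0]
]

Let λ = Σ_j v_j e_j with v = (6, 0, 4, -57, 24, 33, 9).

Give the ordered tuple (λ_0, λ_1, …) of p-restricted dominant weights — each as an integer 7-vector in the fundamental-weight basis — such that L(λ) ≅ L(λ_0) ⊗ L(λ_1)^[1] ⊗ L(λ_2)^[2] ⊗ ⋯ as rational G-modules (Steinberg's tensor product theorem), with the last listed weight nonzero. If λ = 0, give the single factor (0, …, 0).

((0, 0, 1, 0, 0, 0, 0), (0, 2, 1, 0, 0, 0, 2), (1, 2, 1, 1, 1, 0, 1))

Converting to the ω-basis (c_i = row i of M dotted with v = (6, 0, 4, -57, 24, 33, 9)):
  c_1 = (0)·(6) + (0)·(0) + (0)·(4) + (0)·(-57) + (0)·(24) + (0)·(33) + (1)·(9) = 9
  c_2 = (-1)·(6) + (0)·(0) + (0)·(4) + (0)·(-57) + (4)·(24) + (-2)·(33) + (0)·(9) = 24
  c_3 = (0)·(6) + (0)·(0) + (1)·(4) + (0)·(-57) + (0)·(24) + (0)·(33) + (1)·(9) = 13
  c_4 = (0)·(6) + (0)·(0) + (0)·(4) + (-1)·(-57) + (-2)·(24) + (0)·(33) + (0)·(9) = 9
  c_5 = (0)·(6) + (0)·(0) + (0)·(4) + (0)·(-57) + (-1)·(24) + (1)·(33) + (0)·(9) = 9
  c_6 = (0)·(6) + (1)·(0) + (0)·(4) + (0)·(-57) + (0)·(24) + (0)·(33) + (0)·(9) = 0
  c_7 = (0)·(6) + (0)·(0) + (0)·(4) + (0)·(-57) + (2)·(24) + (-1)·(33) + (0)·(9) = 15
Base-3 expansion of each c_i:
  c_1 = 9 = 0·3^0 + 0·3^1 + 1·3^2
  c_2 = 24 = 0·3^0 + 2·3^1 + 2·3^2
  c_3 = 13 = 1·3^0 + 1·3^1 + 1·3^2
  c_4 = 9 = 0·3^0 + 0·3^1 + 1·3^2
  c_5 = 9 = 0·3^0 + 0·3^1 + 1·3^2
  c_6 = 0
  c_7 = 15 = 0·3^0 + 2·3^1 + 1·3^2
p-restricted factor λ_0 = (0, 0, 1, 0, 0, 0, 0)
p-restricted factor λ_1 = (0, 2, 1, 0, 0, 0, 2)
p-restricted factor λ_2 = (1, 2, 1, 1, 1, 0, 1)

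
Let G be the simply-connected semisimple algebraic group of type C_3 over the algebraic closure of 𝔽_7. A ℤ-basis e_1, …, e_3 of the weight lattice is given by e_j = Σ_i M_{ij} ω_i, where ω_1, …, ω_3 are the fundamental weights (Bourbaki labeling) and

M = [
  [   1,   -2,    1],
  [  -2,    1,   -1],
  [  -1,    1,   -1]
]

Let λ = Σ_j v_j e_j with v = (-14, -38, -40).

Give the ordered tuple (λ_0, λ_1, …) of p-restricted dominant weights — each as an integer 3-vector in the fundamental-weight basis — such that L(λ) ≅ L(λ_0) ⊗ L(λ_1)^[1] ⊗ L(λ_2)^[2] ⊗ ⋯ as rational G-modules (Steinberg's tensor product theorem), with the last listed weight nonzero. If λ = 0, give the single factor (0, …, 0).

((1, 2, 2), (3, 4, 2))

Converting to the ω-basis (c_i = row i of M dotted with v = (-14, -38, -40)):
  c_1 = (1)·(-14) + (-2)·(-38) + (1)·(-40) = 22
  c_2 = (-2)·(-14) + (1)·(-38) + (-1)·(-40) = 30
  c_3 = (-1)·(-14) + (1)·(-38) + (-1)·(-40) = 16
Expand coordinatewise in base 7:
  c_1 = 22 = 1·7^0 + 3·7^1
  c_2 = 30 = 2·7^0 + 4·7^1
  c_3 = 16 = 2·7^0 + 2·7^1
p-restricted factor λ_0 = (1, 2, 2)
p-restricted factor λ_1 = (3, 4, 2)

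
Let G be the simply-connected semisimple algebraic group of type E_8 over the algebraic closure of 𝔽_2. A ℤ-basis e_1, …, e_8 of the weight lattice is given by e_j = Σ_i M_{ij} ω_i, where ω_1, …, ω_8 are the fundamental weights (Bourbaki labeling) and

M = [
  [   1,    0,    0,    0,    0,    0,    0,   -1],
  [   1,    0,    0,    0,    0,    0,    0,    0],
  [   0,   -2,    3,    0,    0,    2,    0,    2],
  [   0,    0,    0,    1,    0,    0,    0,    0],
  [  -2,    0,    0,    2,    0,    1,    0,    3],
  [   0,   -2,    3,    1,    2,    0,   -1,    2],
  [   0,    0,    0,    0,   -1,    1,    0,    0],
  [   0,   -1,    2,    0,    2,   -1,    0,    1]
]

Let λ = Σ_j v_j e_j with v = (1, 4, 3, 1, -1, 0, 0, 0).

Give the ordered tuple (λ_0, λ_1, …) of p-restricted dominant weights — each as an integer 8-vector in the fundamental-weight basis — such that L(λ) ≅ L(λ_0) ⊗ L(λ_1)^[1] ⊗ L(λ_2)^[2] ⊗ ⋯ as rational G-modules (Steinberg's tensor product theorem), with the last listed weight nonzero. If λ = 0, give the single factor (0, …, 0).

((1, 1, 1, 1, 0, 0, 1, 0),)

Compute c_i = Σ_j M_{ij} v_j with v = (1, 4, 3, 1, -1, 0, 0, 0):
  c_1 = 1*1 + 0*4 + 0*3 + 0*1 + 0*-1 + 0*0 + 0*0 + -1*0 = 1
  c_2 = 1*1 + 0*4 + 0*3 + 0*1 + 0*-1 + 0*0 + 0*0 + 0*0 = 1
  c_3 = 0*1 + -2*4 + 3*3 + 0*1 + 0*-1 + 2*0 + 0*0 + 2*0 = 1
  c_4 = 0*1 + 0*4 + 0*3 + 1*1 + 0*-1 + 0*0 + 0*0 + 0*0 = 1
  c_5 = -2*1 + 0*4 + 0*3 + 2*1 + 0*-1 + 1*0 + 0*0 + 3*0 = 0
  c_6 = 0*1 + -2*4 + 3*3 + 1*1 + 2*-1 + 0*0 + -1*0 + 2*0 = 0
  c_7 = 0*1 + 0*4 + 0*3 + 0*1 + -1*-1 + 1*0 + 0*0 + 0*0 = 1
  c_8 = 0*1 + -1*4 + 2*3 + 0*1 + 2*-1 + -1*0 + 0*0 + 1*0 = 0
Base-2 expansion of each c_i:
  c_1 = 1 = 1·2^0
  c_2 = 1 = 1·2^0
  c_3 = 1 = 1·2^0
  c_4 = 1 = 1·2^0
  c_5 = 0
  c_6 = 0
  c_7 = 1 = 1·2^0
  c_8 = 0
p-restricted factor λ_0 = (1, 1, 1, 1, 0, 0, 1, 0)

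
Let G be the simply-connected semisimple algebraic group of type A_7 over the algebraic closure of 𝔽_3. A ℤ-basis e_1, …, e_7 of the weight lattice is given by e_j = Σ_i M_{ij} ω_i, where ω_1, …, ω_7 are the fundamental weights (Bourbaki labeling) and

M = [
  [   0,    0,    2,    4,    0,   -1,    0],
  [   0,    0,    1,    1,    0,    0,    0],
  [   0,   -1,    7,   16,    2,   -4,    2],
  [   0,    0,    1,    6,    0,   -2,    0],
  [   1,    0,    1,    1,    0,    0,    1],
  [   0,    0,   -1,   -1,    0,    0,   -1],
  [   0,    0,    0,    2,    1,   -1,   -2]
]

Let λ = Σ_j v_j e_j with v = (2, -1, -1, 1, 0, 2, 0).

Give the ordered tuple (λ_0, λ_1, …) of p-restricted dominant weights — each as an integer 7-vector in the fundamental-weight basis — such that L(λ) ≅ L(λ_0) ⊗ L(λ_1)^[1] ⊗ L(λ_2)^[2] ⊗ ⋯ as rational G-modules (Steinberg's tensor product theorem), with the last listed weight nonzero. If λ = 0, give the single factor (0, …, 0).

((0, 0, 2, 1, 2, 0, 0),)

ω-coordinates c = M·v, v = (2, -1, -1, 1, 0, 2, 0):
  c_1 = 0·2 + (0)·(-1) + (2)·(-1) + 4·1 + 0·0 + (-1)·(2) + 0·0 = 0
  c_2 = 0·2 + (0)·(-1) + (1)·(-1) + 1·1 + 0·0 + 0·2 + 0·0 = 0
  c_3 = 0·2 + (-1)·(-1) + (7)·(-1) + 16·1 + 2·0 + (-4)·(2) + 2·0 = 2
  c_4 = 0·2 + (0)·(-1) + (1)·(-1) + 6·1 + 0·0 + (-2)·(2) + 0·0 = 1
  c_5 = 1·2 + (0)·(-1) + (1)·(-1) + 1·1 + 0·0 + 0·2 + 1·0 = 2
  c_6 = 0·2 + (0)·(-1) + (-1)·(-1) + (-1)·(1) + 0·0 + 0·2 + (-1)·(0) = 0
  c_7 = 0·2 + (0)·(-1) + (0)·(-1) + 2·1 + 1·0 + (-1)·(2) + (-2)·(0) = 0
p = 3; digits c_i = Σ_j d_{ij}·3^j, 0 ≤ d_{ij} < 3:
  c_1 = 0
  c_2 = 0
  c_3 = 2 = 2·3^0
  c_4 = 1 = 1·3^0
  c_5 = 2 = 2·3^0
  c_6 = 0
  c_7 = 0
p-restricted factor λ_0 = (0, 0, 2, 1, 2, 0, 0)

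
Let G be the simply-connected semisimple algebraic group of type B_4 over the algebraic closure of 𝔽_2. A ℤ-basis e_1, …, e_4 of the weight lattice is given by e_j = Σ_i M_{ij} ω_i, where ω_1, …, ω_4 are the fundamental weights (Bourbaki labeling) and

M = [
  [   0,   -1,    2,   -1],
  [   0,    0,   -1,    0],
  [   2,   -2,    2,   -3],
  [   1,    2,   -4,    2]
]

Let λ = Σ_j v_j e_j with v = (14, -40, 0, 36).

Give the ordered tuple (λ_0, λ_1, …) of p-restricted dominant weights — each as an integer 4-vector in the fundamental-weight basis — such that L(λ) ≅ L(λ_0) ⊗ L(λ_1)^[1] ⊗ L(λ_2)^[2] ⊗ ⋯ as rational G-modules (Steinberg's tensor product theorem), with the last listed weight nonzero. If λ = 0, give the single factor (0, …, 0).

((0, 0, 0, 0), (0, 0, 0, 1), (1, 0, 0, 1))

Change of basis e → ω: c = M·v where v = (14, -40, 0, 36):
  c_1 = 0*14 + -1*-40 + 2*0 + -1*36 = 4
  c_2 = 0*14 + 0*-40 + -1*0 + 0*36 = 0
  c_3 = 2*14 + -2*-40 + 2*0 + -3*36 = 0
  c_4 = 1*14 + 2*-40 + -4*0 + 2*36 = 6
Base-2 expansion of each c_i:
  c_1 = 4 = 0·2^0 + 0·2^1 + 1·2^2
  c_2 = 0
  c_3 = 0
  c_4 = 6 = 0·2^0 + 1·2^1 + 1·2^2
Factor λ_0 = (0, 0, 0, 0)
Factor λ_1 = (0, 0, 0, 1)
Factor λ_2 = (1, 0, 0, 1)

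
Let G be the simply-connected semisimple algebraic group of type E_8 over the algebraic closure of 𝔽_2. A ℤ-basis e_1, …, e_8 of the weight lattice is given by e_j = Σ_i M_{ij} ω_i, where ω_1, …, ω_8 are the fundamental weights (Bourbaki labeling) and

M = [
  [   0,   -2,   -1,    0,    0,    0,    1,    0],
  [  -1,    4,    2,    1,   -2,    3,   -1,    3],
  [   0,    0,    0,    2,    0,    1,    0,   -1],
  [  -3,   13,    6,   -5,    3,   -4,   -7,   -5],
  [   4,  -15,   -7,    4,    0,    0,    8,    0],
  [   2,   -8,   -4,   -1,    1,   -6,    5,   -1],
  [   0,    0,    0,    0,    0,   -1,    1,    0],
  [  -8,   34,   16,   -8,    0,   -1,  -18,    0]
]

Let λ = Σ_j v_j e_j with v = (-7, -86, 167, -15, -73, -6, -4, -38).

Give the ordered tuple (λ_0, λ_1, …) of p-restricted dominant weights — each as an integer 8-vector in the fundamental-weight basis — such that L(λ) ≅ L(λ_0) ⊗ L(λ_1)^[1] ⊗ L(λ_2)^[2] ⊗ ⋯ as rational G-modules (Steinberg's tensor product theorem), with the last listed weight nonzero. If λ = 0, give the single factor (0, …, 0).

Converting to the ω-basis (c_i = row i of M dotted with v = (-7, -86, 167, -15, -73, -6, -4, -38)):
  c_1 = 0*-7 + -2*-86 + -1*167 + 0*-15 + 0*-73 + 0*-6 + 1*-4 + 0*-38 = 1
  c_2 = -1*-7 + 4*-86 + 2*167 + 1*-15 + -2*-73 + 3*-6 + -1*-4 + 3*-38 = 0
  c_3 = 0*-7 + 0*-86 + 0*167 + 2*-15 + 0*-73 + 1*-6 + 0*-4 + -1*-38 = 2
  c_4 = -3*-7 + 13*-86 + 6*167 + -5*-15 + 3*-73 + -4*-6 + -7*-4 + -5*-38 = 3
  c_5 = 4*-7 + -15*-86 + -7*167 + 4*-15 + 0*-73 + 0*-6 + 8*-4 + 0*-38 = 1
  c_6 = 2*-7 + -8*-86 + -4*167 + -1*-15 + 1*-73 + -6*-6 + 5*-4 + -1*-38 = 2
  c_7 = 0*-7 + 0*-86 + 0*167 + 0*-15 + 0*-73 + -1*-6 + 1*-4 + 0*-38 = 2
  c_8 = -8*-7 + 34*-86 + 16*167 + -8*-15 + 0*-73 + -1*-6 + -18*-4 + 0*-38 = 2
Writing each c_i in base p = 2:
  c_1 = 1 = 1·2^0
  c_2 = 0
  c_3 = 2 = 0·2^0 + 1·2^1
  c_4 = 3 = 1·2^0 + 1·2^1
  c_5 = 1 = 1·2^0
  c_6 = 2 = 0·2^0 + 1·2^1
  c_7 = 2 = 0·2^0 + 1·2^1
  c_8 = 2 = 0·2^0 + 1·2^1
λ_0 = (1, 0, 0, 1, 1, 0, 0, 0)
λ_1 = (0, 0, 1, 1, 0, 1, 1, 1)

((1, 0, 0, 1, 1, 0, 0, 0), (0, 0, 1, 1, 0, 1, 1, 1))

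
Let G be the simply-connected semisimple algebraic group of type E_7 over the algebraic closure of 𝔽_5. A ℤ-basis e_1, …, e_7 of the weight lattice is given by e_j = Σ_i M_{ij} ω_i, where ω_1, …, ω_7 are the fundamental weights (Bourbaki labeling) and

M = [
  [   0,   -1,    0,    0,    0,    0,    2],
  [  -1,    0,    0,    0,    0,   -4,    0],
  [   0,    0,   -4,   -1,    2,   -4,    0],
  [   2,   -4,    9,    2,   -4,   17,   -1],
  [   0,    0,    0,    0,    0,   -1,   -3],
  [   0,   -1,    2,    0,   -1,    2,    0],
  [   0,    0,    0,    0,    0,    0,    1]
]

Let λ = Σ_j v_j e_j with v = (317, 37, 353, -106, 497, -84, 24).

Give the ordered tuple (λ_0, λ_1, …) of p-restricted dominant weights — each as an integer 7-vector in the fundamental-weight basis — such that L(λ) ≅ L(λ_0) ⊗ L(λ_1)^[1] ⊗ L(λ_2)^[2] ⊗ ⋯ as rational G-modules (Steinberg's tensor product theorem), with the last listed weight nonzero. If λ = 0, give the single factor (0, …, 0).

((1, 4, 4, 1, 2, 4, 4), (2, 3, 4, 2, 2, 0, 4))

Compute c_i = Σ_j M_{ij} v_j with v = (317, 37, 353, -106, 497, -84, 24):
  c_1 = 0·317 + (-1)·(37) + 0·353 + (0)·(-106) + 0·497 + (0)·(-84) + 2·24 = 11
  c_2 = (-1)·(317) + 0·37 + 0·353 + (0)·(-106) + 0·497 + (-4)·(-84) + 0·24 = 19
  c_3 = 0·317 + 0·37 + (-4)·(353) + (-1)·(-106) + 2·497 + (-4)·(-84) + 0·24 = 24
  c_4 = 2·317 + (-4)·(37) + 9·353 + (2)·(-106) + (-4)·(497) + (17)·(-84) + (-1)·(24) = 11
  c_5 = 0·317 + 0·37 + 0·353 + (0)·(-106) + 0·497 + (-1)·(-84) + (-3)·(24) = 12
  c_6 = 0·317 + (-1)·(37) + 2·353 + (0)·(-106) + (-1)·(497) + (2)·(-84) + 0·24 = 4
  c_7 = 0·317 + 0·37 + 0·353 + (0)·(-106) + 0·497 + (0)·(-84) + 1·24 = 24
Writing each c_i in base p = 5:
  c_1 = 11 = 1·5^0 + 2·5^1
  c_2 = 19 = 4·5^0 + 3·5^1
  c_3 = 24 = 4·5^0 + 4·5^1
  c_4 = 11 = 1·5^0 + 2·5^1
  c_5 = 12 = 2·5^0 + 2·5^1
  c_6 = 4 = 4·5^0
  c_7 = 24 = 4·5^0 + 4·5^1
p-restricted factor λ_0 = (1, 4, 4, 1, 2, 4, 4)
p-restricted factor λ_1 = (2, 3, 4, 2, 2, 0, 4)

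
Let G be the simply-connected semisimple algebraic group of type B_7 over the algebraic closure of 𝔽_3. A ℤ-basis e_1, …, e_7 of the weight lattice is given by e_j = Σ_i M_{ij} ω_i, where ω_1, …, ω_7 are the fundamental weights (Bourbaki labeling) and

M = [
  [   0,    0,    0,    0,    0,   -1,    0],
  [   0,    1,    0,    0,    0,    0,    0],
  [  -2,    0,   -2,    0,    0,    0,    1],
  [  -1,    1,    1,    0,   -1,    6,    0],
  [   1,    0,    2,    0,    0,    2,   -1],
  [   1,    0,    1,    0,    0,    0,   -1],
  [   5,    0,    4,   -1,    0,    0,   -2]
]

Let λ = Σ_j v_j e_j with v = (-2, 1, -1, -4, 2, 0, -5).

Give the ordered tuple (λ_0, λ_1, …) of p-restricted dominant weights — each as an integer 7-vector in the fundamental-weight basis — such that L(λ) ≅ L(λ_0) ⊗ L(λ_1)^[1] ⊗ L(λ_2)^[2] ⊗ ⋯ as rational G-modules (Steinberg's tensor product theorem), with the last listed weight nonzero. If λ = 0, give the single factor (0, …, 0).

((0, 1, 1, 0, 1, 2, 0),)

In the fundamental-weight basis, λ has coordinates c = M·v (v = (-2, 1, -1, -4, 2, 0, -5)):
  c_1 = (0)·(-2) + (0)·(1) + (0)·(-1) + (0)·(-4) + (0)·(2) + (-1)·(0) + (0)·(-5) = 0
  c_2 = (0)·(-2) + (1)·(1) + (0)·(-1) + (0)·(-4) + (0)·(2) + (0)·(0) + (0)·(-5) = 1
  c_3 = (-2)·(-2) + (0)·(1) + (-2)·(-1) + (0)·(-4) + (0)·(2) + (0)·(0) + (1)·(-5) = 1
  c_4 = (-1)·(-2) + (1)·(1) + (1)·(-1) + (0)·(-4) + (-1)·(2) + (6)·(0) + (0)·(-5) = 0
  c_5 = (1)·(-2) + (0)·(1) + (2)·(-1) + (0)·(-4) + (0)·(2) + (2)·(0) + (-1)·(-5) = 1
  c_6 = (1)·(-2) + (0)·(1) + (1)·(-1) + (0)·(-4) + (0)·(2) + (0)·(0) + (-1)·(-5) = 2
  c_7 = (5)·(-2) + (0)·(1) + (4)·(-1) + (-1)·(-4) + (0)·(2) + (0)·(0) + (-2)·(-5) = 0
p = 3; digits c_i = Σ_j d_{ij}·3^j, 0 ≤ d_{ij} < 3:
  c_1 = 0
  c_2 = 1 = 1·3^0
  c_3 = 1 = 1·3^0
  c_4 = 0
  c_5 = 1 = 1·3^0
  c_6 = 2 = 2·3^0
  c_7 = 0
λ_0 = (0, 1, 1, 0, 1, 2, 0)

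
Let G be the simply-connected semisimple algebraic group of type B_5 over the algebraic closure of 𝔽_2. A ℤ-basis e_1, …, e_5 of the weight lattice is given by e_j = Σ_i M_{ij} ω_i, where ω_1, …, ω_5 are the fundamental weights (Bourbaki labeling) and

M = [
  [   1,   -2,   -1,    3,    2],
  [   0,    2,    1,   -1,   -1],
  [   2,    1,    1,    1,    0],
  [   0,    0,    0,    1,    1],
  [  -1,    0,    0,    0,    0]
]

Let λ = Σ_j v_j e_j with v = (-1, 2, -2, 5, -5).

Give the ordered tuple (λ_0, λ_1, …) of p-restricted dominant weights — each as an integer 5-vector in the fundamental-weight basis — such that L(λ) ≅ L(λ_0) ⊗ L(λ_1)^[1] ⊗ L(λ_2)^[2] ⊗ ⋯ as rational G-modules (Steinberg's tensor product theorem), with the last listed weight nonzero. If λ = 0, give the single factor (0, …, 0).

ω-coordinates c = M·v, v = (-1, 2, -2, 5, -5):
  c_1 = 1*-1 + -2*2 + -1*-2 + 3*5 + 2*-5 = 2
  c_2 = 0*-1 + 2*2 + 1*-2 + -1*5 + -1*-5 = 2
  c_3 = 2*-1 + 1*2 + 1*-2 + 1*5 + 0*-5 = 3
  c_4 = 0*-1 + 0*2 + 0*-2 + 1*5 + 1*-5 = 0
  c_5 = -1*-1 + 0*2 + 0*-2 + 0*5 + 0*-5 = 1
Writing each c_i in base p = 2:
  c_1 = 2 = 0·2^0 + 1·2^1
  c_2 = 2 = 0·2^0 + 1·2^1
  c_3 = 3 = 1·2^0 + 1·2^1
  c_4 = 0
  c_5 = 1 = 1·2^0
Factor λ_0 = (0, 0, 1, 0, 1)
Factor λ_1 = (1, 1, 1, 0, 0)

((0, 0, 1, 0, 1), (1, 1, 1, 0, 0))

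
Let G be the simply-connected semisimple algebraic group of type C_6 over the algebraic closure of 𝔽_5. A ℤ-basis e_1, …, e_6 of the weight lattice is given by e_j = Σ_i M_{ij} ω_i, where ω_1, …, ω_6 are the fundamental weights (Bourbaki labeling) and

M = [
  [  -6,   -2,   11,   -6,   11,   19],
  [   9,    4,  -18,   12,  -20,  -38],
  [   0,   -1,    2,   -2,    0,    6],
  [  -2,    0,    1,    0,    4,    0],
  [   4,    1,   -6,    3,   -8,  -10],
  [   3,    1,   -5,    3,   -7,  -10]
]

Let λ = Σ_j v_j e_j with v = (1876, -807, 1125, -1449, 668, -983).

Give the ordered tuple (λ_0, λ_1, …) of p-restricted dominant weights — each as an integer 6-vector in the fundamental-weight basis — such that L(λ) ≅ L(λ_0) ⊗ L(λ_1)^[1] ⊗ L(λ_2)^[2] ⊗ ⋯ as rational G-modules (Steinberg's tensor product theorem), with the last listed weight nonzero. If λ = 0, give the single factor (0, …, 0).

Converting to the ω-basis (c_i = row i of M dotted with v = (1876, -807, 1125, -1449, 668, -983)):
  c_1 = -6*1876 + -2*-807 + 11*1125 + -6*-1449 + 11*668 + 19*-983 = 98
  c_2 = 9*1876 + 4*-807 + -18*1125 + 12*-1449 + -20*668 + -38*-983 = 12
  c_3 = 0*1876 + -1*-807 + 2*1125 + -2*-1449 + 0*668 + 6*-983 = 57
  c_4 = -2*1876 + 0*-807 + 1*1125 + 0*-1449 + 4*668 + 0*-983 = 45
  c_5 = 4*1876 + 1*-807 + -6*1125 + 3*-1449 + -8*668 + -10*-983 = 86
  c_6 = 3*1876 + 1*-807 + -5*1125 + 3*-1449 + -7*668 + -10*-983 = 3
Writing each c_i in base p = 5:
  c_1 = 98 = 3·5^0 + 4·5^1 + 3·5^2
  c_2 = 12 = 2·5^0 + 2·5^1
  c_3 = 57 = 2·5^0 + 1·5^1 + 2·5^2
  c_4 = 45 = 0·5^0 + 4·5^1 + 1·5^2
  c_5 = 86 = 1·5^0 + 2·5^1 + 3·5^2
  c_6 = 3 = 3·5^0
λ_0 = (3, 2, 2, 0, 1, 3)
λ_1 = (4, 2, 1, 4, 2, 0)
λ_2 = (3, 0, 2, 1, 3, 0)

((3, 2, 2, 0, 1, 3), (4, 2, 1, 4, 2, 0), (3, 0, 2, 1, 3, 0))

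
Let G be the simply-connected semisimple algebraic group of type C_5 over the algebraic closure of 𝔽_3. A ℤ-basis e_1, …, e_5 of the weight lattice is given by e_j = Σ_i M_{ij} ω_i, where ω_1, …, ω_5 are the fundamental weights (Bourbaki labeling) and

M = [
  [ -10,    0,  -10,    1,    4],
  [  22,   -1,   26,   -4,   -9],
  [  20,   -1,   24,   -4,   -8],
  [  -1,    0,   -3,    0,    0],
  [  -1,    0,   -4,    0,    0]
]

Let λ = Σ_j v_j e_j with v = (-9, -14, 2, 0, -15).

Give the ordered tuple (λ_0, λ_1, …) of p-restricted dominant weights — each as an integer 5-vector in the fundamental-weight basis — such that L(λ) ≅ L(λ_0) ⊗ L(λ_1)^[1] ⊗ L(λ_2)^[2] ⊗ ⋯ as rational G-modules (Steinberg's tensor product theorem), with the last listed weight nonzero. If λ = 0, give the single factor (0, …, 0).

ω-coordinates c = M·v, v = (-9, -14, 2, 0, -15):
  c_1 = -10*-9 + 0*-14 + -10*2 + 1*0 + 4*-15 = 10
  c_2 = 22*-9 + -1*-14 + 26*2 + -4*0 + -9*-15 = 3
  c_3 = 20*-9 + -1*-14 + 24*2 + -4*0 + -8*-15 = 2
  c_4 = -1*-9 + 0*-14 + -3*2 + 0*0 + 0*-15 = 3
  c_5 = -1*-9 + 0*-14 + -4*2 + 0*0 + 0*-15 = 1
p = 3; digits c_i = Σ_j d_{ij}·3^j, 0 ≤ d_{ij} < 3:
  c_1 = 10 = 1·3^0 + 0·3^1 + 1·3^2
  c_2 = 3 = 0·3^0 + 1·3^1
  c_3 = 2 = 2·3^0
  c_4 = 3 = 0·3^0 + 1·3^1
  c_5 = 1 = 1·3^0
Factor λ_0 = (1, 0, 2, 0, 1)
Factor λ_1 = (0, 1, 0, 1, 0)
Factor λ_2 = (1, 0, 0, 0, 0)

((1, 0, 2, 0, 1), (0, 1, 0, 1, 0), (1, 0, 0, 0, 0))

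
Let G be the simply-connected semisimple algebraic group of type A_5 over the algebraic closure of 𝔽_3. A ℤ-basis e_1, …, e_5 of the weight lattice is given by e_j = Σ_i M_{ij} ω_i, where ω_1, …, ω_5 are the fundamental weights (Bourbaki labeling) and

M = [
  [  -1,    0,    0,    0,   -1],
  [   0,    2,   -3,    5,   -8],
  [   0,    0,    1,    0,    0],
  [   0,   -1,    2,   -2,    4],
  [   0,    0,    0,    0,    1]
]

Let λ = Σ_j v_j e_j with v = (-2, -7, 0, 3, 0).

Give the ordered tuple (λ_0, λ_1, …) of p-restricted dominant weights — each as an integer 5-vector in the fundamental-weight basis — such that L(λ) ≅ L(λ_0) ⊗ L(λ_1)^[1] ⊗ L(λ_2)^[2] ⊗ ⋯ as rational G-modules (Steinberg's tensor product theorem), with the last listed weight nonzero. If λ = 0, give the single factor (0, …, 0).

((2, 1, 0, 1, 0),)

Compute c_i = Σ_j M_{ij} v_j with v = (-2, -7, 0, 3, 0):
  c_1 = (-1)·(-2) + (0)·(-7) + 0·0 + 0·3 + (-1)·(0) = 2
  c_2 = (0)·(-2) + (2)·(-7) + (-3)·(0) + 5·3 + (-8)·(0) = 1
  c_3 = (0)·(-2) + (0)·(-7) + 1·0 + 0·3 + 0·0 = 0
  c_4 = (0)·(-2) + (-1)·(-7) + 2·0 + (-2)·(3) + 4·0 = 1
  c_5 = (0)·(-2) + (0)·(-7) + 0·0 + 0·3 + 1·0 = 0
Writing each c_i in base p = 3:
  c_1 = 2 = 2·3^0
  c_2 = 1 = 1·3^0
  c_3 = 0
  c_4 = 1 = 1·3^0
  c_5 = 0
p-restricted factor λ_0 = (2, 1, 0, 1, 0)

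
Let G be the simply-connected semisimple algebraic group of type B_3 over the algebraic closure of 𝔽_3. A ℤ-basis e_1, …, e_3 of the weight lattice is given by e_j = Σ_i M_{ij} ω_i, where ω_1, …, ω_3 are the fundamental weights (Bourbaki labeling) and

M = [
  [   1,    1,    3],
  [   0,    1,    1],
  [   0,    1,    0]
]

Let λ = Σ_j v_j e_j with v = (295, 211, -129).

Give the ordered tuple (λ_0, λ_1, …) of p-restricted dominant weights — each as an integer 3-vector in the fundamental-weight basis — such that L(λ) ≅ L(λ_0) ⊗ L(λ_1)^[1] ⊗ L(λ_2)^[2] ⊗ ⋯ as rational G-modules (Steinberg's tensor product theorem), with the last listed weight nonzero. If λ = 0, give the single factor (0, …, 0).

Compute c_i = Σ_j M_{ij} v_j with v = (295, 211, -129):
  c_1 = (1)·(295) + (1)·(211) + (3)·(-129) = 119
  c_2 = (0)·(295) + (1)·(211) + (1)·(-129) = 82
  c_3 = (0)·(295) + (1)·(211) + (0)·(-129) = 211
Writing each c_i in base p = 3:
  c_1 = 119 = 2·3^0 + 0·3^1 + 1·3^2 + 1·3^3 + 1·3^4
  c_2 = 82 = 1·3^0 + 0·3^1 + 0·3^2 + 0·3^3 + 1·3^4
  c_3 = 211 = 1·3^0 + 1·3^1 + 2·3^2 + 1·3^3 + 2·3^4
λ_0 = (2, 1, 1)
λ_1 = (0, 0, 1)
λ_2 = (1, 0, 2)
λ_3 = (1, 0, 1)
λ_4 = (1, 1, 2)

((2, 1, 1), (0, 0, 1), (1, 0, 2), (1, 0, 1), (1, 1, 2))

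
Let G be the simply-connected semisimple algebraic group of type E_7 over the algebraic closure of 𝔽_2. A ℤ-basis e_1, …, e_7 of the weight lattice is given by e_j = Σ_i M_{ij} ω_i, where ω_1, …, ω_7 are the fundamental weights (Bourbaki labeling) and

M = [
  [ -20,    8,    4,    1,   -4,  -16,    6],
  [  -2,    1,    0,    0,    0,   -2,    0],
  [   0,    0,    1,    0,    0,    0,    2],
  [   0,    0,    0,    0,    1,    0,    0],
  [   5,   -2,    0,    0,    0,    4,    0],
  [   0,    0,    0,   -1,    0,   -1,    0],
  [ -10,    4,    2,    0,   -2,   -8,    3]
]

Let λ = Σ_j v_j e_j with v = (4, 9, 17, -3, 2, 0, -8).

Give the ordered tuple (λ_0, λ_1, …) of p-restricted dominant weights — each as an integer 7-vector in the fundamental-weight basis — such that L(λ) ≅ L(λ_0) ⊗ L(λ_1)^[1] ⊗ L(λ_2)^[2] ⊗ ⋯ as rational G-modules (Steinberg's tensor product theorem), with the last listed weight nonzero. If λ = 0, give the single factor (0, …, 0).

((1, 1, 1, 0, 0, 1, 0), (0, 0, 0, 1, 1, 1, 1))

ω-coordinates c = M·v, v = (4, 9, 17, -3, 2, 0, -8):
  c_1 = (-20)·(4) + 8·9 + 4·17 + (1)·(-3) + (-4)·(2) + (-16)·(0) + (6)·(-8) = 1
  c_2 = (-2)·(4) + 1·9 + 0·17 + (0)·(-3) + 0·2 + (-2)·(0) + (0)·(-8) = 1
  c_3 = 0·4 + 0·9 + 1·17 + (0)·(-3) + 0·2 + 0·0 + (2)·(-8) = 1
  c_4 = 0·4 + 0·9 + 0·17 + (0)·(-3) + 1·2 + 0·0 + (0)·(-8) = 2
  c_5 = 5·4 + (-2)·(9) + 0·17 + (0)·(-3) + 0·2 + 4·0 + (0)·(-8) = 2
  c_6 = 0·4 + 0·9 + 0·17 + (-1)·(-3) + 0·2 + (-1)·(0) + (0)·(-8) = 3
  c_7 = (-10)·(4) + 4·9 + 2·17 + (0)·(-3) + (-2)·(2) + (-8)·(0) + (3)·(-8) = 2
p = 2; digits c_i = Σ_j d_{ij}·2^j, 0 ≤ d_{ij} < 2:
  c_1 = 1 = 1·2^0
  c_2 = 1 = 1·2^0
  c_3 = 1 = 1·2^0
  c_4 = 2 = 0·2^0 + 1·2^1
  c_5 = 2 = 0·2^0 + 1·2^1
  c_6 = 3 = 1·2^0 + 1·2^1
  c_7 = 2 = 0·2^0 + 1·2^1
Factor λ_0 = (1, 1, 1, 0, 0, 1, 0)
Factor λ_1 = (0, 0, 0, 1, 1, 1, 1)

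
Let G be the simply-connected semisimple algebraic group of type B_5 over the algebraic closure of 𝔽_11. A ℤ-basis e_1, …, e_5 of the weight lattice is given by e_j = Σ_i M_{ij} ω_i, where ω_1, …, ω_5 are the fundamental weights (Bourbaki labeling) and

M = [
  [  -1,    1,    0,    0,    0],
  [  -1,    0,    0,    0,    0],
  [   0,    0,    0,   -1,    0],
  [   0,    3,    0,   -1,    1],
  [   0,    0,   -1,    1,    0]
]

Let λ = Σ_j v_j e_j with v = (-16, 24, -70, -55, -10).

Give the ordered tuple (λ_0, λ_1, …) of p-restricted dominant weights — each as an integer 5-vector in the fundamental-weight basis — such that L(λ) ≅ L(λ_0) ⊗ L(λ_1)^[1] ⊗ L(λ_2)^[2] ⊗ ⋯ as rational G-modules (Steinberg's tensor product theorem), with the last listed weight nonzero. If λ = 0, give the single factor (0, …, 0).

In the fundamental-weight basis, λ has coordinates c = M·v (v = (-16, 24, -70, -55, -10)):
  c_1 = (-1)·(-16) + 1·24 + (0)·(-70) + (0)·(-55) + (0)·(-10) = 40
  c_2 = (-1)·(-16) + 0·24 + (0)·(-70) + (0)·(-55) + (0)·(-10) = 16
  c_3 = (0)·(-16) + 0·24 + (0)·(-70) + (-1)·(-55) + (0)·(-10) = 55
  c_4 = (0)·(-16) + 3·24 + (0)·(-70) + (-1)·(-55) + (1)·(-10) = 117
  c_5 = (0)·(-16) + 0·24 + (-1)·(-70) + (1)·(-55) + (0)·(-10) = 15
Writing each c_i in base p = 11:
  c_1 = 40 = 7·11^0 + 3·11^1
  c_2 = 16 = 5·11^0 + 1·11^1
  c_3 = 55 = 0·11^0 + 5·11^1
  c_4 = 117 = 7·11^0 + 10·11^1
  c_5 = 15 = 4·11^0 + 1·11^1
Factor λ_0 = (7, 5, 0, 7, 4)
Factor λ_1 = (3, 1, 5, 10, 1)

((7, 5, 0, 7, 4), (3, 1, 5, 10, 1))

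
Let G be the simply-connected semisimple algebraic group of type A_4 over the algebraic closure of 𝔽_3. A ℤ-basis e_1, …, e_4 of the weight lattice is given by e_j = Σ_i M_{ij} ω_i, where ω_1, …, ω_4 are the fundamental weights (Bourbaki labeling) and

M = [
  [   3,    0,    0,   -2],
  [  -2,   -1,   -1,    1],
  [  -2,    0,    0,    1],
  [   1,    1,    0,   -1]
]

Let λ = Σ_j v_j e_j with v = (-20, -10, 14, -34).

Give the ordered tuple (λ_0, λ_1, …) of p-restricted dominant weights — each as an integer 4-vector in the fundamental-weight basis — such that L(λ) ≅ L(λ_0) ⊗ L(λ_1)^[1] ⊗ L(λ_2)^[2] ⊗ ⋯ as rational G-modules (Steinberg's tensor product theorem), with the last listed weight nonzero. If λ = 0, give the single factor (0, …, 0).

In the fundamental-weight basis, λ has coordinates c = M·v (v = (-20, -10, 14, -34)):
  c_1 = (3)·(-20) + (0)·(-10) + (0)·(14) + (-2)·(-34) = 8
  c_2 = (-2)·(-20) + (-1)·(-10) + (-1)·(14) + (1)·(-34) = 2
  c_3 = (-2)·(-20) + (0)·(-10) + (0)·(14) + (1)·(-34) = 6
  c_4 = (1)·(-20) + (1)·(-10) + (0)·(14) + (-1)·(-34) = 4
Base-3 expansion of each c_i:
  c_1 = 8 = 2·3^0 + 2·3^1
  c_2 = 2 = 2·3^0
  c_3 = 6 = 0·3^0 + 2·3^1
  c_4 = 4 = 1·3^0 + 1·3^1
λ_0 = (2, 2, 0, 1)
λ_1 = (2, 0, 2, 1)

((2, 2, 0, 1), (2, 0, 2, 1))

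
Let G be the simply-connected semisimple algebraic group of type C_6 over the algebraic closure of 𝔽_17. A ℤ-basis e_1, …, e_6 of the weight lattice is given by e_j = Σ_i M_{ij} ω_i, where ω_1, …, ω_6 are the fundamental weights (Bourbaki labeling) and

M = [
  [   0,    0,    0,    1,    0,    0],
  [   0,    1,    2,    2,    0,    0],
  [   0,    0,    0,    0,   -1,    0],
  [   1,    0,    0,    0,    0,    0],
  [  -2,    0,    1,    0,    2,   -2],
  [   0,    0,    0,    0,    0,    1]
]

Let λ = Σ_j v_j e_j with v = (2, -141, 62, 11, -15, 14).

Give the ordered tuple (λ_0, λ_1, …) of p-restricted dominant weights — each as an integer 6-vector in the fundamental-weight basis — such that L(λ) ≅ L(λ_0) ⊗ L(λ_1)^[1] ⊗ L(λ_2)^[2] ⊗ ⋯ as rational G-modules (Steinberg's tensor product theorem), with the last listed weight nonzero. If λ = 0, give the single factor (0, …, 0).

((11, 5, 15, 2, 0, 14),)

Compute c_i = Σ_j M_{ij} v_j with v = (2, -141, 62, 11, -15, 14):
  c_1 = 0*2 + 0*-141 + 0*62 + 1*11 + 0*-15 + 0*14 = 11
  c_2 = 0*2 + 1*-141 + 2*62 + 2*11 + 0*-15 + 0*14 = 5
  c_3 = 0*2 + 0*-141 + 0*62 + 0*11 + -1*-15 + 0*14 = 15
  c_4 = 1*2 + 0*-141 + 0*62 + 0*11 + 0*-15 + 0*14 = 2
  c_5 = -2*2 + 0*-141 + 1*62 + 0*11 + 2*-15 + -2*14 = 0
  c_6 = 0*2 + 0*-141 + 0*62 + 0*11 + 0*-15 + 1*14 = 14
p = 17; digits c_i = Σ_j d_{ij}·17^j, 0 ≤ d_{ij} < 17:
  c_1 = 11 = 11·17^0
  c_2 = 5 = 5·17^0
  c_3 = 15 = 15·17^0
  c_4 = 2 = 2·17^0
  c_5 = 0
  c_6 = 14 = 14·17^0
Factor λ_0 = (11, 5, 15, 2, 0, 14)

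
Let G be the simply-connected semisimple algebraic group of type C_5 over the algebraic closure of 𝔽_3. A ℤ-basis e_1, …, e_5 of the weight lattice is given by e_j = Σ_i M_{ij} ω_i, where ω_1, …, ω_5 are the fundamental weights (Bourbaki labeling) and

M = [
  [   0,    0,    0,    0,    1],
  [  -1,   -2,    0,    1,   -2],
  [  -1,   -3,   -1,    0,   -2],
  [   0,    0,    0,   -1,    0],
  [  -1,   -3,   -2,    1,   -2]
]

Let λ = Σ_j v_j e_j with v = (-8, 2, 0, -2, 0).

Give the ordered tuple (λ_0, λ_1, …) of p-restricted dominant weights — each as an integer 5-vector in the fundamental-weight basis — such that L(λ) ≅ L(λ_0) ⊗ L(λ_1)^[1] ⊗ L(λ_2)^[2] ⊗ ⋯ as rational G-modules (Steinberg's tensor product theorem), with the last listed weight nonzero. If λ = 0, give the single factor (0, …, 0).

((0, 2, 2, 2, 0),)

In the fundamental-weight basis, λ has coordinates c = M·v (v = (-8, 2, 0, -2, 0)):
  c_1 = (0)·(-8) + (0)·(2) + (0)·(0) + (0)·(-2) + (1)·(0) = 0
  c_2 = (-1)·(-8) + (-2)·(2) + (0)·(0) + (1)·(-2) + (-2)·(0) = 2
  c_3 = (-1)·(-8) + (-3)·(2) + (-1)·(0) + (0)·(-2) + (-2)·(0) = 2
  c_4 = (0)·(-8) + (0)·(2) + (0)·(0) + (-1)·(-2) + (0)·(0) = 2
  c_5 = (-1)·(-8) + (-3)·(2) + (-2)·(0) + (1)·(-2) + (-2)·(0) = 0
Base-3 expansion of each c_i:
  c_1 = 0
  c_2 = 2 = 2·3^0
  c_3 = 2 = 2·3^0
  c_4 = 2 = 2·3^0
  c_5 = 0
Factor λ_0 = (0, 2, 2, 2, 0)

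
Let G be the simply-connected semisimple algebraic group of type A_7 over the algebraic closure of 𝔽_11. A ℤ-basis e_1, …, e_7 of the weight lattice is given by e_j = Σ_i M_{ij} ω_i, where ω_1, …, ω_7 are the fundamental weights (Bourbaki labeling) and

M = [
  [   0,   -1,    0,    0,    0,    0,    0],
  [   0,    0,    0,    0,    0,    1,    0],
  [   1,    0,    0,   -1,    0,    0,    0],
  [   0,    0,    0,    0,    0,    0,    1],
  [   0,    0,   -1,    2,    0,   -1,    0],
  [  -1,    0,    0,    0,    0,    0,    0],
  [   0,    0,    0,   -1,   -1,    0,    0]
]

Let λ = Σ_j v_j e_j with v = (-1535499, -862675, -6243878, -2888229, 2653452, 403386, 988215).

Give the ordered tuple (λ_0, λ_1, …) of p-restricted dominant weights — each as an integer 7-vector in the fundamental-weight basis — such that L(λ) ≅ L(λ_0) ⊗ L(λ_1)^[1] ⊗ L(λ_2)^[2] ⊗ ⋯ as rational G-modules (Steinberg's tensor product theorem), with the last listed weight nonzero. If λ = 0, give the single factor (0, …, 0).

In the fundamental-weight basis, λ has coordinates c = M·v (v = (-1535499, -862675, -6243878, -2888229, 2653452, 403386, 988215)):
  c_1 = (0)·(-1535499) + (-1)·(-862675) + (0)·(-6243878) + (0)·(-2888229) + 0·2653452 + 0·403386 + 0·988215 = 862675
  c_2 = (0)·(-1535499) + (0)·(-862675) + (0)·(-6243878) + (0)·(-2888229) + 0·2653452 + 1·403386 + 0·988215 = 403386
  c_3 = (1)·(-1535499) + (0)·(-862675) + (0)·(-6243878) + (-1)·(-2888229) + 0·2653452 + 0·403386 + 0·988215 = 1352730
  c_4 = (0)·(-1535499) + (0)·(-862675) + (0)·(-6243878) + (0)·(-2888229) + 0·2653452 + 0·403386 + 1·988215 = 988215
  c_5 = (0)·(-1535499) + (0)·(-862675) + (-1)·(-6243878) + (2)·(-2888229) + 0·2653452 + (-1)·(403386) + 0·988215 = 64034
  c_6 = (-1)·(-1535499) + (0)·(-862675) + (0)·(-6243878) + (0)·(-2888229) + 0·2653452 + 0·403386 + 0·988215 = 1535499
  c_7 = (0)·(-1535499) + (0)·(-862675) + (0)·(-6243878) + (-1)·(-2888229) + (-1)·(2653452) + 0·403386 + 0·988215 = 234777
Expand coordinatewise in base 11:
  c_1 = 862675 = 0·11^0 + 6·11^1 + 1·11^2 + 10·11^3 + 3·11^4 + 5·11^5
  c_2 = 403386 = 5·11^0 + 8·11^1 + 0·11^2 + 6·11^3 + 5·11^4 + 2·11^5
  c_3 = 1352730 = 5·11^0 + 6·11^1 + 3·11^2 + 4·11^3 + 4·11^4 + 8·11^5
  c_4 = 988215 = 8·11^0 + 0·11^1 + 5·11^2 + 5·11^3 + 1·11^4 + 6·11^5
  c_5 = 64034 = 3·11^0 + 2·11^1 + 1·11^2 + 4·11^3 + 4·11^4
  c_6 = 1535499 = 9·11^0 + 0·11^1 + 7·11^2 + 9·11^3 + 5·11^4 + 9·11^5
  c_7 = 234777 = 4·11^0 + 3·11^1 + 4·11^2 + 0·11^3 + 5·11^4 + 1·11^5
p-restricted factor λ_0 = (0, 5, 5, 8, 3, 9, 4)
p-restricted factor λ_1 = (6, 8, 6, 0, 2, 0, 3)
p-restricted factor λ_2 = (1, 0, 3, 5, 1, 7, 4)
p-restricted factor λ_3 = (10, 6, 4, 5, 4, 9, 0)
p-restricted factor λ_4 = (3, 5, 4, 1, 4, 5, 5)
p-restricted factor λ_5 = (5, 2, 8, 6, 0, 9, 1)

((0, 5, 5, 8, 3, 9, 4), (6, 8, 6, 0, 2, 0, 3), (1, 0, 3, 5, 1, 7, 4), (10, 6, 4, 5, 4, 9, 0), (3, 5, 4, 1, 4, 5, 5), (5, 2, 8, 6, 0, 9, 1))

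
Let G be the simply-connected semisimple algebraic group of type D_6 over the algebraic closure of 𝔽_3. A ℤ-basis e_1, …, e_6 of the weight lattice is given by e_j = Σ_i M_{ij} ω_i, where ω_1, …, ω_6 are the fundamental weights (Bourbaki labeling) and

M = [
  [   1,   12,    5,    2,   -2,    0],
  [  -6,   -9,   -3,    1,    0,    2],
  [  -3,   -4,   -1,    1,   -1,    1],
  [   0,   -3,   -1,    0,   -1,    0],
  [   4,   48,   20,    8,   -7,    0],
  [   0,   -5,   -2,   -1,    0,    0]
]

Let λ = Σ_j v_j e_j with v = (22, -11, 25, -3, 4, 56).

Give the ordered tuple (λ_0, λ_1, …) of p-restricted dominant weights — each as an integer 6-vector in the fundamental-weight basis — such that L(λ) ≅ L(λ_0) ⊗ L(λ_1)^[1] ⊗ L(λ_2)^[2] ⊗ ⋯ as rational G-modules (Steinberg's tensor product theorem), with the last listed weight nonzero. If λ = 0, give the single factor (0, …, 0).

Compute c_i = Σ_j M_{ij} v_j with v = (22, -11, 25, -3, 4, 56):
  c_1 = 1·22 + (12)·(-11) + 5·25 + (2)·(-3) + (-2)·(4) + 0·56 = 1
  c_2 = (-6)·(22) + (-9)·(-11) + (-3)·(25) + (1)·(-3) + 0·4 + 2·56 = 1
  c_3 = (-3)·(22) + (-4)·(-11) + (-1)·(25) + (1)·(-3) + (-1)·(4) + 1·56 = 2
  c_4 = 0·22 + (-3)·(-11) + (-1)·(25) + (0)·(-3) + (-1)·(4) + 0·56 = 4
  c_5 = 4·22 + (48)·(-11) + 20·25 + (8)·(-3) + (-7)·(4) + 0·56 = 8
  c_6 = 0·22 + (-5)·(-11) + (-2)·(25) + (-1)·(-3) + 0·4 + 0·56 = 8
Base-3 expansion of each c_i:
  c_1 = 1 = 1·3^0
  c_2 = 1 = 1·3^0
  c_3 = 2 = 2·3^0
  c_4 = 4 = 1·3^0 + 1·3^1
  c_5 = 8 = 2·3^0 + 2·3^1
  c_6 = 8 = 2·3^0 + 2·3^1
Factor λ_0 = (1, 1, 2, 1, 2, 2)
Factor λ_1 = (0, 0, 0, 1, 2, 2)

((1, 1, 2, 1, 2, 2), (0, 0, 0, 1, 2, 2))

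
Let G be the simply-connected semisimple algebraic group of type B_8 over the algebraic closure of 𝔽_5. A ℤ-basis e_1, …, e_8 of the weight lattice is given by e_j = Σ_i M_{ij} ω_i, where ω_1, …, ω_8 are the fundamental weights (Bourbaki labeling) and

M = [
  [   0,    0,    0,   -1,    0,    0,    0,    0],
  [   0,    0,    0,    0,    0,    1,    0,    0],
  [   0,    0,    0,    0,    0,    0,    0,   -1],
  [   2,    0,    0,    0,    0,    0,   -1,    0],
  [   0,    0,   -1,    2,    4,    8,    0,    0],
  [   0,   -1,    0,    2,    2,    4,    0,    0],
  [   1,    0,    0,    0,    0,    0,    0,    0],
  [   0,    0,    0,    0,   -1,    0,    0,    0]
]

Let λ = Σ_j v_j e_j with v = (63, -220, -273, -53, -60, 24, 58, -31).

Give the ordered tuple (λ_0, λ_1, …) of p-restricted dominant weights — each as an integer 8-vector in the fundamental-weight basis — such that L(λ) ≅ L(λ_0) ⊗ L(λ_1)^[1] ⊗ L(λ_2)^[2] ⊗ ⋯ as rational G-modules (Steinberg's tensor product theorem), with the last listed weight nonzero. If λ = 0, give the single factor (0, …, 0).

Change of basis e → ω: c = M·v where v = (63, -220, -273, -53, -60, 24, 58, -31):
  c_1 = 0*63 + 0*-220 + 0*-273 + -1*-53 + 0*-60 + 0*24 + 0*58 + 0*-31 = 53
  c_2 = 0*63 + 0*-220 + 0*-273 + 0*-53 + 0*-60 + 1*24 + 0*58 + 0*-31 = 24
  c_3 = 0*63 + 0*-220 + 0*-273 + 0*-53 + 0*-60 + 0*24 + 0*58 + -1*-31 = 31
  c_4 = 2*63 + 0*-220 + 0*-273 + 0*-53 + 0*-60 + 0*24 + -1*58 + 0*-31 = 68
  c_5 = 0*63 + 0*-220 + -1*-273 + 2*-53 + 4*-60 + 8*24 + 0*58 + 0*-31 = 119
  c_6 = 0*63 + -1*-220 + 0*-273 + 2*-53 + 2*-60 + 4*24 + 0*58 + 0*-31 = 90
  c_7 = 1*63 + 0*-220 + 0*-273 + 0*-53 + 0*-60 + 0*24 + 0*58 + 0*-31 = 63
  c_8 = 0*63 + 0*-220 + 0*-273 + 0*-53 + -1*-60 + 0*24 + 0*58 + 0*-31 = 60
p = 5; digits c_i = Σ_j d_{ij}·5^j, 0 ≤ d_{ij} < 5:
  c_1 = 53 = 3·5^0 + 0·5^1 + 2·5^2
  c_2 = 24 = 4·5^0 + 4·5^1
  c_3 = 31 = 1·5^0 + 1·5^1 + 1·5^2
  c_4 = 68 = 3·5^0 + 3·5^1 + 2·5^2
  c_5 = 119 = 4·5^0 + 3·5^1 + 4·5^2
  c_6 = 90 = 0·5^0 + 3·5^1 + 3·5^2
  c_7 = 63 = 3·5^0 + 2·5^1 + 2·5^2
  c_8 = 60 = 0·5^0 + 2·5^1 + 2·5^2
p-restricted factor λ_0 = (3, 4, 1, 3, 4, 0, 3, 0)
p-restricted factor λ_1 = (0, 4, 1, 3, 3, 3, 2, 2)
p-restricted factor λ_2 = (2, 0, 1, 2, 4, 3, 2, 2)

((3, 4, 1, 3, 4, 0, 3, 0), (0, 4, 1, 3, 3, 3, 2, 2), (2, 0, 1, 2, 4, 3, 2, 2))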